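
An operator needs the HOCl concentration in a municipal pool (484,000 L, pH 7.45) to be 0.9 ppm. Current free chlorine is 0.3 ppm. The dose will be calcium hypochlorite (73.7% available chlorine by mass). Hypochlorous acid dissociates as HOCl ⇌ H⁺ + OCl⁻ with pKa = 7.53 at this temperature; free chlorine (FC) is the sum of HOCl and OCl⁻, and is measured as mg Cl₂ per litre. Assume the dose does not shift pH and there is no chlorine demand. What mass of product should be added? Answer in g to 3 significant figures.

886 g

[OCl⁻]/[HOCl] = 10^(pH − pKa) = 10^(7.45 − 7.53) = 0.8318; fraction as HOCl = 1/(1 + 0.8318) = 0.5459.
Free chlorine required for 0.9 ppm HOCl: 0.9 / 0.5459 = 1.649 ppm.
FC to add: 1.649 − 0.3 = 1.349 mg/L as Cl₂.
Cl₂ equivalent: 1.349 mg/L × 484,000 L = 652.7 g.
Product at 73.7% available Cl: 652.7 / 0.737 = 885.6 g.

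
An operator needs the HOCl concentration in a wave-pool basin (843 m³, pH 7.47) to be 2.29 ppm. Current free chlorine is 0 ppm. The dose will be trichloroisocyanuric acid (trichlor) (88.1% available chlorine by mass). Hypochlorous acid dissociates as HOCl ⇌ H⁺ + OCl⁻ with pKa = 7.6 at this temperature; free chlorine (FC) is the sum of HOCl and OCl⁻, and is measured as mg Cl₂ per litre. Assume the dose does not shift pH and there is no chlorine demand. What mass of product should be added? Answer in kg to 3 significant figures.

3.82 kg

Volume: 843 m³ = 843,000 L.
[OCl⁻]/[HOCl] = 10^(pH − pKa) = 10^(7.47 − 7.6) = 0.7413; fraction as HOCl = 1/(1 + 0.7413) = 0.5743.
Free chlorine required for 2.29 ppm HOCl: 2.29 / 0.5743 = 3.988 ppm.
FC to add: 3.988 − 0 = 3.988 mg/L as Cl₂.
Cl₂ equivalent: 3.988 mg/L × 843,000 L = 3362 g.
Product at 88.1% available Cl: 3362 / 0.881 = 3816 g.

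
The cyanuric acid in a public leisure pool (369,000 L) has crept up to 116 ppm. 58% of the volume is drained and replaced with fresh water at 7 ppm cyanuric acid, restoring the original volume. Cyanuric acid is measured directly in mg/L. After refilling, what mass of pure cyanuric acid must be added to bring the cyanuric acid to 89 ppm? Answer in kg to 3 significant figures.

After draining 58% and refilling: 116 × 0.42 + 7 × 0.58 = 52.78 ppm.
Deficit to target: 89 − 52.78 = 36.22 mg/L.
Mass: 36.22 mg/L × 369,000 L = 13,370 g cyanuric acid.

13.4 kg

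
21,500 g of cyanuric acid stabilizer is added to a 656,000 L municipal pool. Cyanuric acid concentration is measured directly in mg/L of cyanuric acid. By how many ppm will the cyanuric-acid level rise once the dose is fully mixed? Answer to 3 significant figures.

Rise: 21,500 g / 656,000 L × 1000 = 32.77 mg/L.

32.8 ppm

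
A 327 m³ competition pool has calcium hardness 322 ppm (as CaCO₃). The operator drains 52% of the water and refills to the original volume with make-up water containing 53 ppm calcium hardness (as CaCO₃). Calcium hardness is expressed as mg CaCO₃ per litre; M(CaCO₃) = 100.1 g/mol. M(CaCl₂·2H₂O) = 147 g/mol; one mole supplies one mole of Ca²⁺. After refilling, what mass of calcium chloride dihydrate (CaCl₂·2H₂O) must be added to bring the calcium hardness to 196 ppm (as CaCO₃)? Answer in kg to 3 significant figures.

6.67 kg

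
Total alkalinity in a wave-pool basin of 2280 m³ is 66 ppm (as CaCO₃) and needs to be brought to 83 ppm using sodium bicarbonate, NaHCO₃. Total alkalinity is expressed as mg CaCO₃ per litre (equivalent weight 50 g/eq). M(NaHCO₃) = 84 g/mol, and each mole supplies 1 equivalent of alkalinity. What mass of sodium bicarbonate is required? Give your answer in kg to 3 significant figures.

Volume: 2280 m³ = 2,280,000 L.
Alkalinity to add: (83 − 66) = 17 mg/L as CaCO₃ × 2,280,000 L = 38,760 g as CaCO₃.
Equivalents: 38,760 g ÷ 50 g/eq = 775.2 eq.
NaHCO₃ supplies 1 eq per mole → 775.2 mol.
Mass: 775.2 mol × 84 g/mol = 65,120 g.

65.1 kg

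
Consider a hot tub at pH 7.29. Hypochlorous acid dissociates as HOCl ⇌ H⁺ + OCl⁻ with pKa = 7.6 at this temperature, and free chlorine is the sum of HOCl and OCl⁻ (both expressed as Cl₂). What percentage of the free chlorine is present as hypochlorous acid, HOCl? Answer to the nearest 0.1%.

67.1%

[OCl⁻]/[HOCl] = 10^(pH − pKa) = 10^(7.29 − 7.6) = 10^-0.31 = 0.4898.
Fraction as HOCl = 1 / (1 + 0.4898) = 0.6712.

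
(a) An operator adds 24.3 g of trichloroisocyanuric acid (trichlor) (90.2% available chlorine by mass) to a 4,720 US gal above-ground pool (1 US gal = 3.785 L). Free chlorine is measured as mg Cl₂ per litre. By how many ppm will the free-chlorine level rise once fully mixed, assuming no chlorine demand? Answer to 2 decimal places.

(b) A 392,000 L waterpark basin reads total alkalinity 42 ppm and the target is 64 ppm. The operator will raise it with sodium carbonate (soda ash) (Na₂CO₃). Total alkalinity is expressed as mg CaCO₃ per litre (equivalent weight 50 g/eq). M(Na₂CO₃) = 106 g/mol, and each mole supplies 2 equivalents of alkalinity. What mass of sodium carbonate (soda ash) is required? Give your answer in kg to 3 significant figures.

(a) Volume: 4,720 US gal × 3.785 L/gal = 17,865 L.
(a) Available chlorine delivered: 24.3 g × 0.902 = 21.92 g as Cl₂.
(a) Concentration rise: 21.92 g / 17,865 L = 1.227 mg/L = 1.23 ppm.

(b) Alkalinity to add: (64 − 42) = 22 mg/L as CaCO₃ × 392,000 L = 8624 g as CaCO₃.
(b) Equivalents: 8624 g ÷ 50 g/eq = 172.5 eq.
(b) Each mole of Na₂CO₃ supplies 2 eq, so 172.5 / 2 = 86.24 mol.
(b) Mass: 86.24 mol × 106 g/mol = 9141 g.

(a) 1.23 ppm; (b) 9.14 kg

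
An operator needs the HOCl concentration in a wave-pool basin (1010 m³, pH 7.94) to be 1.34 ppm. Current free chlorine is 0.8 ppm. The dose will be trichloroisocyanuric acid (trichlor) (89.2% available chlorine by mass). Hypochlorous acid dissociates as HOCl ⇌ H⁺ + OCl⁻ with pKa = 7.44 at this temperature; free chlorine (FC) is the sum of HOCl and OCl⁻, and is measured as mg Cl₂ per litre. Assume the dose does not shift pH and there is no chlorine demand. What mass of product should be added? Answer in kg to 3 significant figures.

5.41 kg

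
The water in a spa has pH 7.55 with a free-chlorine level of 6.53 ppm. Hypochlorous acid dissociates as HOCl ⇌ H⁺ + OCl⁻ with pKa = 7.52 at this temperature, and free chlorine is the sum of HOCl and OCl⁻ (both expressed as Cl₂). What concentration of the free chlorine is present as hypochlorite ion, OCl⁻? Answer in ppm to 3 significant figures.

[OCl⁻]/[HOCl] = 10^(pH − pKa) = 10^(7.55 − 7.52) = 10^0.03 = 1.072.
Fraction as HOCl = 1 / (1 + 1.072) = 0.4827.
OCl⁻ = (1 − 0.4827) × 6.53 ppm = 3.378 ppm.

3.38 ppm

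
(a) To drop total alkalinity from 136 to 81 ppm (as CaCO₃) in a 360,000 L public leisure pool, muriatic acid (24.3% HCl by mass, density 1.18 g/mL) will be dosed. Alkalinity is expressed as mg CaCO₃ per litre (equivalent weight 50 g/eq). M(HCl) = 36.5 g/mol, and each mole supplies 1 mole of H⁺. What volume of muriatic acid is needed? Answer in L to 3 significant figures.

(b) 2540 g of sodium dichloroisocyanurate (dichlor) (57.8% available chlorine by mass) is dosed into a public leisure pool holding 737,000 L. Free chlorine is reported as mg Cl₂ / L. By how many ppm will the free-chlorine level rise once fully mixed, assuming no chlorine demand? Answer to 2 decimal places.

(a) 50.4 L; (b) 1.99 ppm

(a) Alkalinity to neutralize: (136 − 81) = 55 mg/L as CaCO₃ × 360,000 L = 19,800 g as CaCO₃.
(a) Equivalents of H⁺ required: 19,800 ÷ 50 g/eq = 396 eq = 396 mol HCl.
(a) Mass of HCl: 396 × 36.5 = 14,450 g.
(a) Mass of 24.3% solution: 14,450 / 0.243 = 59,480 g.
(a) Volume: 59,480 g ÷ 1.18 g/mL = 50,410 mL.

(b) Available chlorine delivered: 2540 g × 0.578 = 1468 g as Cl₂.
(b) Concentration rise: 1468 g / 737,000 L = 1.992 mg/L = 1.99 ppm.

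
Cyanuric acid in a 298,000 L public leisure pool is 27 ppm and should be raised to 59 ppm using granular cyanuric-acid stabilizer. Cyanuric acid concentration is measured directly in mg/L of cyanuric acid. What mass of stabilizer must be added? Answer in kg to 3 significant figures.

9.54 kg

CYA to add: (59 − 27) = 32 mg/L × 298,000 L = 9536 g cyanuric acid.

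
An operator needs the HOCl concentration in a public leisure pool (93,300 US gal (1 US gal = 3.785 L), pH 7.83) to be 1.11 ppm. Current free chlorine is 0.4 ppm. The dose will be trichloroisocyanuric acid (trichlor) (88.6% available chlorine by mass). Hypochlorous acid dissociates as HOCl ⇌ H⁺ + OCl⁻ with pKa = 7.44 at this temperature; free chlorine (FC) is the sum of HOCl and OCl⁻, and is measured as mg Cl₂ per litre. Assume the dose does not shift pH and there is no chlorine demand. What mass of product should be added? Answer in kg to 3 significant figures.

1.37 kg

Volume: 93,300 US gal × 3.785 L/gal = 353,140 L.
[OCl⁻]/[HOCl] = 10^(pH − pKa) = 10^(7.83 − 7.44) = 2.455; fraction as HOCl = 1/(1 + 2.455) = 0.2895.
Free chlorine required for 1.11 ppm HOCl: 1.11 / 0.2895 = 3.835 ppm.
FC to add: 3.835 − 0.4 = 3.435 mg/L as Cl₂.
Cl₂ equivalent: 3.435 mg/L × 353,140 L = 1213 g.
Product at 88.6% available Cl: 1213 / 0.886 = 1369 g.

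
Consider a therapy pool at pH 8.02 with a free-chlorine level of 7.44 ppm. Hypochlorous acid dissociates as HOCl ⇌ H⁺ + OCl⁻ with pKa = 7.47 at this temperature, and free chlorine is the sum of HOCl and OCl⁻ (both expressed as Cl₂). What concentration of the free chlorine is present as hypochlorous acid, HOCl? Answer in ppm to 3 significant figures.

[OCl⁻]/[HOCl] = 10^(pH − pKa) = 10^(8.02 − 7.47) = 10^0.55 = 3.548.
Fraction as HOCl = 1 / (1 + 3.548) = 0.2199.
HOCl = 0.2199 × 7.44 ppm = 1.636 ppm.

1.64 ppm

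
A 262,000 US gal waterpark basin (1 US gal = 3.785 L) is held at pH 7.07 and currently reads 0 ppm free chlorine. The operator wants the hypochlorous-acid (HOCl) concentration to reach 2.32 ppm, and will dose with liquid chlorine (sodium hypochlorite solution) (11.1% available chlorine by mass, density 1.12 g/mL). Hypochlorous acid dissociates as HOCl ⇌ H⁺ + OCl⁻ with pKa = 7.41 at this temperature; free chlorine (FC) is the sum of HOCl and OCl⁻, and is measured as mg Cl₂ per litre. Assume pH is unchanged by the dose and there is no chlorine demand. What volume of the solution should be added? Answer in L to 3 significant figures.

Volume: 262,000 US gal × 3.785 L/gal = 991,670 L.
[OCl⁻]/[HOCl] = 10^(pH − pKa) = 10^(7.07 − 7.41) = 0.4571; fraction as HOCl = 1/(1 + 0.4571) = 0.6863.
Free chlorine required for 2.32 ppm HOCl: 2.32 / 0.6863 = 3.38 ppm.
FC to add: 3.38 − 0 = 3.38 mg/L as Cl₂.
Cl₂ equivalent: 3.38 mg/L × 991,670 L = 3352 g.
Product at 11.1% available Cl: 3352 / 0.111 = 30,200 g.
Volume: 30,200 g ÷ 1.12 g/mL = 26,960 mL.

27.0 L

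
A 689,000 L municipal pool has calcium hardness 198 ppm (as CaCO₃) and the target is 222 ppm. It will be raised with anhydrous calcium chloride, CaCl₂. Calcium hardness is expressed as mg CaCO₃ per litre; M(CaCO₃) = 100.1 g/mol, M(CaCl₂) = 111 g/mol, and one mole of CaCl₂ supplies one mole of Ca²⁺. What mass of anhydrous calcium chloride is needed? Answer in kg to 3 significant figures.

Hardness to add: (222 − 198) = 24 mg/L as CaCO₃ × 689,000 L = 16,540 g as CaCO₃.
Moles of Ca²⁺ (1 mol Ca²⁺ ≡ 1 mol CaCO₃): 16,540 / 100.1 g/mol = 165.2 mol.
Mass of CaCl₂: 165.2 × 111 = 18,340 g.

18.3 kg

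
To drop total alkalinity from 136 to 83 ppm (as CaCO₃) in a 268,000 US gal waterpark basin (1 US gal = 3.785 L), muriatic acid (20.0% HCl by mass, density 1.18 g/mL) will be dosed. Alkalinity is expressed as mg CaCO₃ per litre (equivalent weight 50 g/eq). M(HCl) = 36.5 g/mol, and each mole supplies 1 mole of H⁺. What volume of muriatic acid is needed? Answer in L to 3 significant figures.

166 L

Volume: 268,000 US gal × 3.785 L/gal = 1,014,380 L.
Alkalinity to neutralize: (136 − 83) = 53 mg/L as CaCO₃ × 1,014,380 L = 53,760 g as CaCO₃.
Equivalents of H⁺ required: 53,760 ÷ 50 g/eq = 1075 eq = 1075 mol HCl.
Mass of HCl: 1075 × 36.5 = 39,250 g.
Mass of 20.0% solution: 39,250 / 0.2 = 196,200 g.
Volume: 196,200 g ÷ 1.18 g/mL = 166,300 mL.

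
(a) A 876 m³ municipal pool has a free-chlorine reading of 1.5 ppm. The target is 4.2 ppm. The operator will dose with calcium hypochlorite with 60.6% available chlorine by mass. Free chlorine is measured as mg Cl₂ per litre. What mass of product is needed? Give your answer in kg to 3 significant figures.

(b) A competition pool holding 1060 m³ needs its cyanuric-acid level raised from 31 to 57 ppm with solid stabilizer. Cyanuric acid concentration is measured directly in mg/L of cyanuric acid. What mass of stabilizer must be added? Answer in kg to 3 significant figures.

(a) 3.90 kg; (b) 27.6 kg

(a) Volume: 876 m³ = 876,000 L.
(a) Chlorine deficit: 4.2 − 1.5 = 2.7 ppm = 2.7 mg/L as Cl₂.
(a) Cl₂ equivalent needed: 2.7 mg/L × 876,000 L = 2,365,000 mg = 2365 g.
(a) Product at 60.6% available chlorine: 2365 / 0.606 = 3903 g.

(b) Volume: 1060 m³ = 1,060,000 L.
(b) CYA to add: (57 − 31) = 26 mg/L × 1,060,000 L = 27,560 g cyanuric acid.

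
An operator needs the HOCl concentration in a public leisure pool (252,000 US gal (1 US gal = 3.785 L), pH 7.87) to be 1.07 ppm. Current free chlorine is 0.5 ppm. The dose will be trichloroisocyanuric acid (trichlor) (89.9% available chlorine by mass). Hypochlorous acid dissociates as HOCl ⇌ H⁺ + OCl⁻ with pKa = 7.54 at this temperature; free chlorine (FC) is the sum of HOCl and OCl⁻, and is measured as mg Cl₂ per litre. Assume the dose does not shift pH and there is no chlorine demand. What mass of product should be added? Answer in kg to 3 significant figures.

3.03 kg

Volume: 252,000 US gal × 3.785 L/gal = 953,820 L.
[OCl⁻]/[HOCl] = 10^(pH − pKa) = 10^(7.87 − 7.54) = 2.138; fraction as HOCl = 1/(1 + 2.138) = 0.3187.
Free chlorine required for 1.07 ppm HOCl: 1.07 / 0.3187 = 3.358 ppm.
FC to add: 3.358 − 0.5 = 2.858 mg/L as Cl₂.
Cl₂ equivalent: 2.858 mg/L × 953,820 L = 2726 g.
Product at 89.9% available Cl: 2726 / 0.899 = 3032 g.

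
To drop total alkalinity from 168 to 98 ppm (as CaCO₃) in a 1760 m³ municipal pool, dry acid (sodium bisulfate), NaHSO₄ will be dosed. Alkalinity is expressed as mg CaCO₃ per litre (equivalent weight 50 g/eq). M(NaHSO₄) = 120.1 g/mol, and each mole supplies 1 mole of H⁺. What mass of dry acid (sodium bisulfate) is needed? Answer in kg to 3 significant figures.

296 kg

Volume: 1760 m³ = 1,760,000 L.
Alkalinity to neutralize: (168 − 98) = 70 mg/L as CaCO₃ × 1,760,000 L = 123,200 g as CaCO₃.
Equivalents of H⁺ required: 123,200 ÷ 50 g/eq = 2464 eq = 2464 mol NaHSO₄.
Mass of NaHSO₄: 2464 × 120.1 = 295,900 g.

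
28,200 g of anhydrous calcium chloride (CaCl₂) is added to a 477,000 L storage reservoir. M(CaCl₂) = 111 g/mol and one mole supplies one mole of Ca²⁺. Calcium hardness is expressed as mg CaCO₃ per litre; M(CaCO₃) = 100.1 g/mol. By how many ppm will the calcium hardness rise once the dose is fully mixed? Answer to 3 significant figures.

Moles of Ca²⁺: 28,200 g ÷ 111 g/mol = 254.1 mol.
As CaCO₃: 254.1 mol × 100.1 g/mol = 25,430 g.
Rise: 25,430 g / 477,000 L × 1000 = 53.31 mg/L.

53.3 ppm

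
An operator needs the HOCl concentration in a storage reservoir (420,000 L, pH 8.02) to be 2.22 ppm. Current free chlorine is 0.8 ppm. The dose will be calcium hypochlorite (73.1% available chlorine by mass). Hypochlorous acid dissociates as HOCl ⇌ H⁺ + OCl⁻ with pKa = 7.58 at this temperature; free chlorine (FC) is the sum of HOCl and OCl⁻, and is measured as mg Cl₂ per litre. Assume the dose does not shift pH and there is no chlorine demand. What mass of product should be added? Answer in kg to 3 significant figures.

[OCl⁻]/[HOCl] = 10^(pH − pKa) = 10^(8.02 − 7.58) = 2.754; fraction as HOCl = 1/(1 + 2.754) = 0.2664.
Free chlorine required for 2.22 ppm HOCl: 2.22 / 0.2664 = 8.334 ppm.
FC to add: 8.334 − 0.8 = 7.534 mg/L as Cl₂.
Cl₂ equivalent: 7.534 mg/L × 420,000 L = 3164 g.
Product at 73.1% available Cl: 3164 / 0.731 = 4329 g.

4.33 kg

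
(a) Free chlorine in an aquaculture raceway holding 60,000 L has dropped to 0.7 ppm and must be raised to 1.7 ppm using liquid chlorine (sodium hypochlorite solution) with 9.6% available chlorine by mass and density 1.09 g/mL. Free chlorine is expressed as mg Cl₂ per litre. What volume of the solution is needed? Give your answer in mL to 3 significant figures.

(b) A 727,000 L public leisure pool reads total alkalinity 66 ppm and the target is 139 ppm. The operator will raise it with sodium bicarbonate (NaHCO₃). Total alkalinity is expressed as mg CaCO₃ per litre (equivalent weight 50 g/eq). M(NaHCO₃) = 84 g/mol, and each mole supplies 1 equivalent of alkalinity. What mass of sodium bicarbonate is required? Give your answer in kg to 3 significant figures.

(a) Chlorine deficit: 1.7 − 0.7 = 1 ppm = 1 mg/L as Cl₂.
(a) Cl₂ equivalent needed: 1 mg/L × 60,000 L = 60,000 mg = 60 g.
(a) Product at 9.6% available chlorine: 60 / 0.096 = 625 g.
(a) Volume at density 1.09 g/mL: 625 g ÷ 1.09 g/mL = 573.4 mL.

(b) Alkalinity to add: (139 − 66) = 73 mg/L as CaCO₃ × 727,000 L = 53,070 g as CaCO₃.
(b) Equivalents: 53,070 g ÷ 50 g/eq = 1061 eq.
(b) NaHCO₃ supplies 1 eq per mole → 1061 mol.
(b) Mass: 1061 mol × 84 g/mol = 89,160 g.

(a) 573 mL; (b) 89.2 kg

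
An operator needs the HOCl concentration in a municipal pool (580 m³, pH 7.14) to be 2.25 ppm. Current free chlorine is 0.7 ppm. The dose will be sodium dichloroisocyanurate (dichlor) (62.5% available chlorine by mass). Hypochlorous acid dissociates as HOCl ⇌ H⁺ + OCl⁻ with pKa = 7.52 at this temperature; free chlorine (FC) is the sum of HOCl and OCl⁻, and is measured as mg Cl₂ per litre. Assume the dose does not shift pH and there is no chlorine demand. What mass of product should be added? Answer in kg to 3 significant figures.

Volume: 580 m³ = 580,000 L.
[OCl⁻]/[HOCl] = 10^(pH − pKa) = 10^(7.14 − 7.52) = 0.4169; fraction as HOCl = 1/(1 + 0.4169) = 0.7058.
Free chlorine required for 2.25 ppm HOCl: 2.25 / 0.7058 = 3.188 ppm.
FC to add: 3.188 − 0.7 = 2.488 mg/L as Cl₂.
Cl₂ equivalent: 2.488 mg/L × 580,000 L = 1443 g.
Product at 62.5% available Cl: 1443 / 0.625 = 2309 g.

2.31 kg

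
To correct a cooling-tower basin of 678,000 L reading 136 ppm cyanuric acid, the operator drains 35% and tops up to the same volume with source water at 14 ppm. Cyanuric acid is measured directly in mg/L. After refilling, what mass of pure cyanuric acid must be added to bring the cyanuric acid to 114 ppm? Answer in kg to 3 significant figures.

After draining 35% and refilling: 136 × 0.65 + 14 × 0.35 = 93.3 ppm.
Deficit to target: 114 − 93.3 = 20.7 mg/L.
Mass: 20.7 mg/L × 678,000 L = 14,030 g cyanuric acid.

14.0 kg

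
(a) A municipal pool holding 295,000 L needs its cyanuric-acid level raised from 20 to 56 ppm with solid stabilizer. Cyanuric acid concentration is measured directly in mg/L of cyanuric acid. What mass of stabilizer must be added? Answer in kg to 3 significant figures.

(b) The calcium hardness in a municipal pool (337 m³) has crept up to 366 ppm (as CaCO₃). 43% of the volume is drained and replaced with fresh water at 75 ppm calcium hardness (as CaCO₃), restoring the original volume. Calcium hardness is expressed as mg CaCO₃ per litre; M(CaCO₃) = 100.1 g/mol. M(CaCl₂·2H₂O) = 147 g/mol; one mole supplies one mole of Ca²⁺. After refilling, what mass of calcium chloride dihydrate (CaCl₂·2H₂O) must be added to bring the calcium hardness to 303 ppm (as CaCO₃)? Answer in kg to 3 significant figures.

(a) CYA to add: (56 − 20) = 36 mg/L × 295,000 L = 10,620 g cyanuric acid.

(b) Volume: 337 m³ = 337,000 L.
(b) After draining 43% and refilling: 366 × 0.57 + 75 × 0.43 = 240.87 ppm.
(b) Deficit to target: 303 − 240.87 = 62.13 mg/L.
(b) As CaCO₃: 62.13 mg/L × 337,000 L = 20,940 g; ÷ 100.1 = 209.2 mol Ca²⁺.
(b) Mass: 209.2 × 147 = 30,750 g.

(a) 10.6 kg; (b) 30.7 kg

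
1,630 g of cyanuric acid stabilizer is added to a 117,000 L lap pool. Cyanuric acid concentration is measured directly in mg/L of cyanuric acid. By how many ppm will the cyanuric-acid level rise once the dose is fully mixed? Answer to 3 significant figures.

Rise: 1,630 g / 117,000 L × 1000 = 13.93 mg/L.

13.9 ppm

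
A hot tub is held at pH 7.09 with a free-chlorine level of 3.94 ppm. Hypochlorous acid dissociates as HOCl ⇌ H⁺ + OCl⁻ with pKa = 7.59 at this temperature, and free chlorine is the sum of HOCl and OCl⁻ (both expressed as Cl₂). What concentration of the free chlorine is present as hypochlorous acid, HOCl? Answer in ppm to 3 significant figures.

[OCl⁻]/[HOCl] = 10^(pH − pKa) = 10^(7.09 − 7.59) = 10^-0.50 = 0.3162.
Fraction as HOCl = 1 / (1 + 0.3162) = 0.7597.
HOCl = 0.7597 × 3.94 ppm = 2.993 ppm.

2.99 ppm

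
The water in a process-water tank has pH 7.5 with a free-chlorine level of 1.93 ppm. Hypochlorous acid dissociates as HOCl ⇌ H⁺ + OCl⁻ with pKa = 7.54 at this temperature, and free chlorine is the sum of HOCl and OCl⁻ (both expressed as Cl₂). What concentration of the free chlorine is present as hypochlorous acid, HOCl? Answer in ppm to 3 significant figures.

[OCl⁻]/[HOCl] = 10^(pH − pKa) = 10^(7.5 − 7.54) = 10^-0.04 = 0.912.
Fraction as HOCl = 1 / (1 + 0.912) = 0.523.
HOCl = 0.523 × 1.93 ppm = 1.009 ppm.

1.01 ppm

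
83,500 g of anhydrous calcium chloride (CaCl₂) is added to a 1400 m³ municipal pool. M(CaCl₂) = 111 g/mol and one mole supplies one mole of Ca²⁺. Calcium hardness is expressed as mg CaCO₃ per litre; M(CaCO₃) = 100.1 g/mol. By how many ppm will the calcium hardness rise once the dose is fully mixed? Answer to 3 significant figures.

53.8 ppm

Volume: 1400 m³ = 1,400,000 L.
Moles of Ca²⁺: 83,500 g ÷ 111 g/mol = 752.3 mol.
As CaCO₃: 752.3 mol × 100.1 g/mol = 75,300 g.
Rise: 75,300 g / 1,400,000 L × 1000 = 53.79 mg/L.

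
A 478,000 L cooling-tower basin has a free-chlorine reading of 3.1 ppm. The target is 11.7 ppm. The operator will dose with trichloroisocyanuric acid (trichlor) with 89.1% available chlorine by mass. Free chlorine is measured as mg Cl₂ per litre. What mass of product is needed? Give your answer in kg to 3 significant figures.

Chlorine deficit: 11.7 − 3.1 = 8.6 ppm = 8.6 mg/L as Cl₂.
Cl₂ equivalent needed: 8.6 mg/L × 478,000 L = 4,111,000 mg = 4111 g.
Product at 89.1% available chlorine: 4111 / 0.891 = 4614 g.

4.61 kg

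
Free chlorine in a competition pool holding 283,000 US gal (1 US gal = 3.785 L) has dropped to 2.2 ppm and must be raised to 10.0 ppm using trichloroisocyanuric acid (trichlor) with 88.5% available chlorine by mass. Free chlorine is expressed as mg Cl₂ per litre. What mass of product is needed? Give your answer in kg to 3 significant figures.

Volume: 283,000 US gal × 3.785 L/gal = 1,071,155 L.
Chlorine deficit: 10.0 − 2.2 = 7.8 ppm = 7.8 mg/L as Cl₂.
Cl₂ equivalent needed: 7.8 mg/L × 1,071,155 L = 8,355,000 mg = 8355 g.
Product at 88.5% available chlorine: 8355 / 0.885 = 9441 g.

9.44 kg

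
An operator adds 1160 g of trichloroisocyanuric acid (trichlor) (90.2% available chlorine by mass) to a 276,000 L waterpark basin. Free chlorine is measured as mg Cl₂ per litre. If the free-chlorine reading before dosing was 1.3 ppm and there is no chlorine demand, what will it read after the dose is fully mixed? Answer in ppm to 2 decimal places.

5.09 ppm

Available chlorine delivered: 1160 g × 0.902 = 1046 g as Cl₂.
Concentration rise: 1046 g / 276,000 L = 3.791 mg/L = 3.79 ppm.
Final FC: 1.3 + 3.79 = 5.09 ppm.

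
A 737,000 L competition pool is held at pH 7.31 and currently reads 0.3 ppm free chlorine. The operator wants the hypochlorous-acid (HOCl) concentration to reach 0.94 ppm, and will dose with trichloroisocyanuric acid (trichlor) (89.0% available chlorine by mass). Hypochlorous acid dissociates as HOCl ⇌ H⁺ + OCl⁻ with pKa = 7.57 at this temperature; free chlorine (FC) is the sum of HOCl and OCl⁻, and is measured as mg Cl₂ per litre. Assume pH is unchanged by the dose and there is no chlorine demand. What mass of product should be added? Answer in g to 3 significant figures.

958 g

[OCl⁻]/[HOCl] = 10^(pH − pKa) = 10^(7.31 − 7.57) = 0.5495; fraction as HOCl = 1/(1 + 0.5495) = 0.6454.
Free chlorine required for 0.94 ppm HOCl: 0.94 / 0.6454 = 1.457 ppm.
FC to add: 1.457 − 0.3 = 1.157 mg/L as Cl₂.
Cl₂ equivalent: 1.157 mg/L × 737,000 L = 852.4 g.
Product at 89.0% available Cl: 852.4 / 0.89 = 957.7 g.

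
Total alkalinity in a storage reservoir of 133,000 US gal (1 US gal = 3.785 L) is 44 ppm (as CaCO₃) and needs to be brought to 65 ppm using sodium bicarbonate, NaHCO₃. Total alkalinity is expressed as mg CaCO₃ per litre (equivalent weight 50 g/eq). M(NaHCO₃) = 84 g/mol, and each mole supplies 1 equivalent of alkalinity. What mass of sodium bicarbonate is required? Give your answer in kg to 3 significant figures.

Volume: 133,000 US gal × 3.785 L/gal = 503,405 L.
Alkalinity to add: (65 − 44) = 21 mg/L as CaCO₃ × 503,405 L = 10,570 g as CaCO₃.
Equivalents: 10,570 g ÷ 50 g/eq = 211.4 eq.
NaHCO₃ supplies 1 eq per mole → 211.4 mol.
Mass: 211.4 mol × 84 g/mol = 17,760 g.

17.8 kg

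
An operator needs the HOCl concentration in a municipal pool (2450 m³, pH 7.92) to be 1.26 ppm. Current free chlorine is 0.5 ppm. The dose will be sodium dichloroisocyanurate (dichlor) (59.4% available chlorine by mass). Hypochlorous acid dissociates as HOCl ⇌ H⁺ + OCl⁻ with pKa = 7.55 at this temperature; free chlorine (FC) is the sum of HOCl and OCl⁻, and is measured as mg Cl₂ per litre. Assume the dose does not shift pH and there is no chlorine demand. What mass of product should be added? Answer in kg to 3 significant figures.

15.3 kg

Volume: 2450 m³ = 2,450,000 L.
[OCl⁻]/[HOCl] = 10^(pH − pKa) = 10^(7.92 − 7.55) = 2.344; fraction as HOCl = 1/(1 + 2.344) = 0.299.
Free chlorine required for 1.26 ppm HOCl: 1.26 / 0.299 = 4.214 ppm.
FC to add: 4.214 − 0.5 = 3.714 mg/L as Cl₂.
Cl₂ equivalent: 3.714 mg/L × 2,450,000 L = 9099 g.
Product at 59.4% available Cl: 9099 / 0.594 = 15,320 g.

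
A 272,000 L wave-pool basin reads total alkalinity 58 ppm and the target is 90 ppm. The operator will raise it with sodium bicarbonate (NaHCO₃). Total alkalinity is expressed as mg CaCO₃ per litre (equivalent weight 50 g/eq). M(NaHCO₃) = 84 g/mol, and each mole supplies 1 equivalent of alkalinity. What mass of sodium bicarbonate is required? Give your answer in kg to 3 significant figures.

14.6 kg

Alkalinity to add: (90 − 58) = 32 mg/L as CaCO₃ × 272,000 L = 8704 g as CaCO₃.
Equivalents: 8704 g ÷ 50 g/eq = 174.1 eq.
NaHCO₃ supplies 1 eq per mole → 174.1 mol.
Mass: 174.1 mol × 84 g/mol = 14,620 g.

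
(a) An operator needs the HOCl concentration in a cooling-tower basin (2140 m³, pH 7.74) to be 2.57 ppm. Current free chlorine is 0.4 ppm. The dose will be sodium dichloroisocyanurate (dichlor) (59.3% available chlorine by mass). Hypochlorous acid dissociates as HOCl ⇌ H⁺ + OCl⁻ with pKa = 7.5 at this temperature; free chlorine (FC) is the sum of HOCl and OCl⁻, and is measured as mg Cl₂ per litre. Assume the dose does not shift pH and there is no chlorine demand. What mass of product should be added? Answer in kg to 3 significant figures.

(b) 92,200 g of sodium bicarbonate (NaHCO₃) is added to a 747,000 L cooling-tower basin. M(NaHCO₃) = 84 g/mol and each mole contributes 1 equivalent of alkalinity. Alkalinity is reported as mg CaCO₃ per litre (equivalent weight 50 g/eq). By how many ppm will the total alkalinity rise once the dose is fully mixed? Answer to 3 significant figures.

(a) Volume: 2140 m³ = 2,140,000 L.
(a) [OCl⁻]/[HOCl] = 10^(pH − pKa) = 10^(7.74 − 7.5) = 1.738; fraction as HOCl = 1/(1 + 1.738) = 0.3653.
(a) Free chlorine required for 2.57 ppm HOCl: 2.57 / 0.3653 = 7.036 ppm.
(a) FC to add: 7.036 − 0.4 = 6.636 mg/L as Cl₂.
(a) Cl₂ equivalent: 6.636 mg/L × 2,140,000 L = 14,200 g.
(a) Product at 59.3% available Cl: 14,200 / 0.593 = 23,950 g.

(b) Moles of NaHCO₃: 92,200 g ÷ 84 g/mol = 1098 mol → 1098 eq of alkalinity.
(b) As CaCO₃: 1098 eq × 50 g/eq = 54,880 g.
(b) Rise: 54,880 g / 747,000 L × 1000 = 73.47 mg/L.

(a) 23.9 kg; (b) 73.5 ppm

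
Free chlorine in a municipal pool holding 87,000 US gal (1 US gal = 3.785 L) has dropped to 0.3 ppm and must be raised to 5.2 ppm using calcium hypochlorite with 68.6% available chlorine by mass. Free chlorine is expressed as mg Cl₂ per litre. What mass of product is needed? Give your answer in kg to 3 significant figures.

Volume: 87,000 US gal × 3.785 L/gal = 329,295 L.
Chlorine deficit: 5.2 − 0.3 = 4.9 ppm = 4.9 mg/L as Cl₂.
Cl₂ equivalent needed: 4.9 mg/L × 329,295 L = 1,614,000 mg = 1614 g.
Product at 68.6% available chlorine: 1614 / 0.686 = 2352 g.

2.35 kg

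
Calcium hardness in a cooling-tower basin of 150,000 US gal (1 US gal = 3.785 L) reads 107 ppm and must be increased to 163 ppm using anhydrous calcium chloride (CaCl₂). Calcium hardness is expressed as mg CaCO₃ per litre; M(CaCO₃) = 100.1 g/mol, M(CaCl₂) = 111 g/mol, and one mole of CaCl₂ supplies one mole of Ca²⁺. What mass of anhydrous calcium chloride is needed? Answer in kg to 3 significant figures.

35.3 kg

Volume: 150,000 US gal × 3.785 L/gal = 567,750 L.
Hardness to add: (163 − 107) = 56 mg/L as CaCO₃ × 567,750 L = 31,790 g as CaCO₃.
Moles of Ca²⁺ (1 mol Ca²⁺ ≡ 1 mol CaCO₃): 31,790 / 100.1 g/mol = 317.6 mol.
Mass of CaCl₂: 317.6 × 111 = 35,260 g.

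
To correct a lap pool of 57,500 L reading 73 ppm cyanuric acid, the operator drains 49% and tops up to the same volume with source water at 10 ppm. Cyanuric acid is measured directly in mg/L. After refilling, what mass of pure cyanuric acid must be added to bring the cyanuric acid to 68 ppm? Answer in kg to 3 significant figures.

1.49 kg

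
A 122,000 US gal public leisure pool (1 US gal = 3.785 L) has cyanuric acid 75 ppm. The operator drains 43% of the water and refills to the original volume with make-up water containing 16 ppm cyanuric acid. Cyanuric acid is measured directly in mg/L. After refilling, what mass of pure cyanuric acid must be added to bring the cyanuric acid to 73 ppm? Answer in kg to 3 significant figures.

Volume: 122,000 US gal × 3.785 L/gal = 461,770 L.
After draining 43% and refilling: 75 × 0.57 + 16 × 0.43 = 49.63 ppm.
Deficit to target: 73 − 49.63 = 23.37 mg/L.
Mass: 23.37 mg/L × 461,770 L = 10,790 g cyanuric acid.

10.8 kg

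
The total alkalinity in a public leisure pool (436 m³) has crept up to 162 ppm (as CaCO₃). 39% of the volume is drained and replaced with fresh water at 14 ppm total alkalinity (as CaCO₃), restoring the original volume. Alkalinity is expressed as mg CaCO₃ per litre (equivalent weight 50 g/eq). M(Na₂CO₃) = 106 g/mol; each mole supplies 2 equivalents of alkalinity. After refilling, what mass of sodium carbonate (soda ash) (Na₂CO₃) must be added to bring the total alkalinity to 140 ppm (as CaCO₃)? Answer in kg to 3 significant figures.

16.5 kg

Volume: 436 m³ = 436,000 L.
After draining 39% and refilling: 162 × 0.61 + 14 × 0.39 = 104.28 ppm.
Deficit to target: 140 − 104.28 = 35.72 mg/L.
As CaCO₃: 35.72 mg/L × 436,000 L = 15,570 g; ÷ 50 g/eq ÷ 2 = 155.7 mol Na₂CO₃.
Mass: 155.7 × 106 = 16,510 g.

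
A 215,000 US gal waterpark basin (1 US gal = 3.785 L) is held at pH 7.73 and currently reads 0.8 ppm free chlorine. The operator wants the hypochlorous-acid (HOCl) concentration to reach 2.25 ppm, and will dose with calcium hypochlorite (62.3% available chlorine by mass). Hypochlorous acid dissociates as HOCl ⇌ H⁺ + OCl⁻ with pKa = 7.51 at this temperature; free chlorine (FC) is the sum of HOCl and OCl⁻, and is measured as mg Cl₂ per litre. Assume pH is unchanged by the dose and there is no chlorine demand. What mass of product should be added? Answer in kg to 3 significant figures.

Volume: 215,000 US gal × 3.785 L/gal = 813,775 L.
[OCl⁻]/[HOCl] = 10^(pH − pKa) = 10^(7.73 − 7.51) = 1.66; fraction as HOCl = 1/(1 + 1.66) = 0.376.
Free chlorine required for 2.25 ppm HOCl: 2.25 / 0.376 = 5.984 ppm.
FC to add: 5.984 − 0.8 = 5.184 mg/L as Cl₂.
Cl₂ equivalent: 5.184 mg/L × 813,775 L = 4219 g.
Product at 62.3% available Cl: 4219 / 0.623 = 6772 g.

6.77 kg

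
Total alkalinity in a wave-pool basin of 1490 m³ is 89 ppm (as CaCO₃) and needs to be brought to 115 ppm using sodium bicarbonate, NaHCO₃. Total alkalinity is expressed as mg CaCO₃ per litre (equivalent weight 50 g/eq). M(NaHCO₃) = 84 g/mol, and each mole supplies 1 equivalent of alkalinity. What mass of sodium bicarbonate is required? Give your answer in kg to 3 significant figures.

65.1 kg

Volume: 1490 m³ = 1,490,000 L.
Alkalinity to add: (115 − 89) = 26 mg/L as CaCO₃ × 1,490,000 L = 38,740 g as CaCO₃.
Equivalents: 38,740 g ÷ 50 g/eq = 774.8 eq.
NaHCO₃ supplies 1 eq per mole → 774.8 mol.
Mass: 774.8 mol × 84 g/mol = 65,080 g.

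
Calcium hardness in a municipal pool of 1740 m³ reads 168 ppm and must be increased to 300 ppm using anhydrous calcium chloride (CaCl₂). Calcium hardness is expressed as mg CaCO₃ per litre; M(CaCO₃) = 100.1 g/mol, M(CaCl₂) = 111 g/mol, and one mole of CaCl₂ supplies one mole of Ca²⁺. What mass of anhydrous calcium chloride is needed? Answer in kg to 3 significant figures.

Volume: 1740 m³ = 1,740,000 L.
Hardness to add: (300 − 168) = 132 mg/L as CaCO₃ × 1,740,000 L = 229,700 g as CaCO₃.
Moles of Ca²⁺ (1 mol Ca²⁺ ≡ 1 mol CaCO₃): 229,700 / 100.1 g/mol = 2295 mol.
Mass of CaCl₂: 2295 × 111 = 254,700 g.

255 kg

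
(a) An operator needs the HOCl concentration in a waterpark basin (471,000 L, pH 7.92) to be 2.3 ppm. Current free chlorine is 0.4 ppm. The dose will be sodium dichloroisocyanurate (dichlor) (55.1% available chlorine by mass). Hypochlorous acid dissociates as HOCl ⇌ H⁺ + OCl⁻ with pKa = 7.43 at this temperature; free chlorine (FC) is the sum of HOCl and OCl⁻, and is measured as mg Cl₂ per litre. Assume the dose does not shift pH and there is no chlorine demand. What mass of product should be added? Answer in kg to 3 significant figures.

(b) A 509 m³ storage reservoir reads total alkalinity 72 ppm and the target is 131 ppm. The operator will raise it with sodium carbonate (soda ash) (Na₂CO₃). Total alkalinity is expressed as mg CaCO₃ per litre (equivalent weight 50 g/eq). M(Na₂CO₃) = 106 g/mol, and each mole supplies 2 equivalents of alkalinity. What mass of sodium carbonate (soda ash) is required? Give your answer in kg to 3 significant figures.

(a) 7.70 kg; (b) 31.8 kg

(a) [OCl⁻]/[HOCl] = 10^(pH − pKa) = 10^(7.92 − 7.43) = 3.09; fraction as HOCl = 1/(1 + 3.09) = 0.2445.
(a) Free chlorine required for 2.3 ppm HOCl: 2.3 / 0.2445 = 9.408 ppm.
(a) FC to add: 9.408 − 0.4 = 9.008 mg/L as Cl₂.
(a) Cl₂ equivalent: 9.008 mg/L × 471,000 L = 4243 g.
(a) Product at 55.1% available Cl: 4243 / 0.551 = 7700 g.

(b) Volume: 509 m³ = 509,000 L.
(b) Alkalinity to add: (131 − 72) = 59 mg/L as CaCO₃ × 509,000 L = 30,030 g as CaCO₃.
(b) Equivalents: 30,030 g ÷ 50 g/eq = 600.6 eq.
(b) Each mole of Na₂CO₃ supplies 2 eq, so 600.6 / 2 = 300.3 mol.
(b) Mass: 300.3 mol × 106 g/mol = 31,830 g.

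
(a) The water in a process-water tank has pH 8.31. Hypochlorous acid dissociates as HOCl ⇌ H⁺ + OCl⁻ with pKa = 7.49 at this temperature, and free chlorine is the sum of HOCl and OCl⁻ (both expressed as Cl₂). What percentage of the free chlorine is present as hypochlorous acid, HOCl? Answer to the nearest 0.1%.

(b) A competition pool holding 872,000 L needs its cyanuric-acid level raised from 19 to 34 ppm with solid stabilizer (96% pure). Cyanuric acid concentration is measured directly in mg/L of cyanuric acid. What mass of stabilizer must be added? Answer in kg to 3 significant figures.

(a) [OCl⁻]/[HOCl] = 10^(pH − pKa) = 10^(8.31 − 7.49) = 10^0.82 = 6.607.
(a) Fraction as HOCl = 1 / (1 + 6.607) = 0.1315.

(b) CYA to add: (34 − 19) = 15 mg/L × 872,000 L = 13,080 g cyanuric acid.
(b) At 96% purity: 13,080 / 0.96 = 13,620 g product.

(a) 13.1%; (b) 13.6 kg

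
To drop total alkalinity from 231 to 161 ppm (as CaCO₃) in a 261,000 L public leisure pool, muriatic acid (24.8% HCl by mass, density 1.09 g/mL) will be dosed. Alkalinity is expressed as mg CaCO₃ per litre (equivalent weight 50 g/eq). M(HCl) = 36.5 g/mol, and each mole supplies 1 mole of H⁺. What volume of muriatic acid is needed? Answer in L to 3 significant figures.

49.3 L

Alkalinity to neutralize: (231 − 161) = 70 mg/L as CaCO₃ × 261,000 L = 18,270 g as CaCO₃.
Equivalents of H⁺ required: 18,270 ÷ 50 g/eq = 365.4 eq = 365.4 mol HCl.
Mass of HCl: 365.4 × 36.5 = 13,340 g.
Mass of 24.8% solution: 13,340 / 0.248 = 53,780 g.
Volume: 53,780 g ÷ 1.09 g/mL = 49,340 mL.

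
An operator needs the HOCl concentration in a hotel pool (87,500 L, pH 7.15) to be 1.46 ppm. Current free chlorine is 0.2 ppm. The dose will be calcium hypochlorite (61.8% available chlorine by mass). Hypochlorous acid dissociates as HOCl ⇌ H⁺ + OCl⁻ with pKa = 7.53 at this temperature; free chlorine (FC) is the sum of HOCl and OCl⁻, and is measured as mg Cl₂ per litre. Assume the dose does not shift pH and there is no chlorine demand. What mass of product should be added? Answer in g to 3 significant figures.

265 g

[OCl⁻]/[HOCl] = 10^(pH − pKa) = 10^(7.15 − 7.53) = 0.4169; fraction as HOCl = 1/(1 + 0.4169) = 0.7058.
Free chlorine required for 1.46 ppm HOCl: 1.46 / 0.7058 = 2.069 ppm.
FC to add: 2.069 − 0.2 = 1.869 mg/L as Cl₂.
Cl₂ equivalent: 1.869 mg/L × 87,500 L = 163.5 g.
Product at 61.8% available Cl: 163.5 / 0.618 = 264.6 g.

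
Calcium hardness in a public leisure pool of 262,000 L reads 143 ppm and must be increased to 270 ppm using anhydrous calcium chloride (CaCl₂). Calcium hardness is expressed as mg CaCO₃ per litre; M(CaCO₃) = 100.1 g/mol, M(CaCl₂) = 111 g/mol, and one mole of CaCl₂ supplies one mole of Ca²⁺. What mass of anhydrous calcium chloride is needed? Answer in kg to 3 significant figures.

36.9 kg

Hardness to add: (270 − 143) = 127 mg/L as CaCO₃ × 262,000 L = 33,270 g as CaCO₃.
Moles of Ca²⁺ (1 mol Ca²⁺ ≡ 1 mol CaCO₃): 33,270 / 100.1 g/mol = 332.4 mol.
Mass of CaCl₂: 332.4 × 111 = 36,900 g.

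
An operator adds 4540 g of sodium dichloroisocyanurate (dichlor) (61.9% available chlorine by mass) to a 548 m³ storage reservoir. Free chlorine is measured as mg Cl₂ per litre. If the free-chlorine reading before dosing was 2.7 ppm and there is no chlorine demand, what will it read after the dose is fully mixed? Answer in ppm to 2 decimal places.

Volume: 548 m³ = 548,000 L.
Available chlorine delivered: 4540 g × 0.619 = 2810 g as Cl₂.
Concentration rise: 2810 g / 548,000 L = 5.128 mg/L = 5.13 ppm.
Final FC: 2.7 + 5.13 = 7.83 ppm.

7.83 ppm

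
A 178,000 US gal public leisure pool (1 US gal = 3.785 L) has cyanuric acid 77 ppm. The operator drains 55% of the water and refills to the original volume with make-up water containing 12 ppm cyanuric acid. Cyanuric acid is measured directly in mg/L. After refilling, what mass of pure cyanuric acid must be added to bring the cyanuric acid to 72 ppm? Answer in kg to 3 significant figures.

20.7 kg

Volume: 178,000 US gal × 3.785 L/gal = 673,730 L.
After draining 55% and refilling: 77 × 0.45 + 12 × 0.55 = 41.25 ppm.
Deficit to target: 72 − 41.25 = 30.75 mg/L.
Mass: 30.75 mg/L × 673,730 L = 20,720 g cyanuric acid.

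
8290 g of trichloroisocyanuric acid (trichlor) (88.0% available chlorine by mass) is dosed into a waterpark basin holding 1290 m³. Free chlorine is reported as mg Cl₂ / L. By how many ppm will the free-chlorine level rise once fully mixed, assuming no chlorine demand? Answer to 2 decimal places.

5.66 ppm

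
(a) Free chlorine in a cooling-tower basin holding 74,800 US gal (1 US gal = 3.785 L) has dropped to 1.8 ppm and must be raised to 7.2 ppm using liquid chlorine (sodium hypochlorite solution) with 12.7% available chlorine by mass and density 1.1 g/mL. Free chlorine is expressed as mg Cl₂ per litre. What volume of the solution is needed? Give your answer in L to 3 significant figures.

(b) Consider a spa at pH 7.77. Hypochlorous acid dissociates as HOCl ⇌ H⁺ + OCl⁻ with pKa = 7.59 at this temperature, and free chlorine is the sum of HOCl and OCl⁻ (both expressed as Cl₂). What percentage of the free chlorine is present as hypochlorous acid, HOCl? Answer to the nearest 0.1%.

(a) Volume: 74,800 US gal × 3.785 L/gal = 283,118 L.
(a) Chlorine deficit: 7.2 − 1.8 = 5.4 ppm = 5.4 mg/L as Cl₂.
(a) Cl₂ equivalent needed: 5.4 mg/L × 283,118 L = 1,529,000 mg = 1529 g.
(a) Product at 12.7% available chlorine: 1529 / 0.127 = 12,040 g.
(a) Volume at density 1.1 g/mL: 12,040 g ÷ 1.1 g/mL = 10,940 mL.

(b) [OCl⁻]/[HOCl] = 10^(pH − pKa) = 10^(7.77 − 7.59) = 10^0.18 = 1.514.
(b) Fraction as HOCl = 1 / (1 + 1.514) = 0.3978.

(a) 10.9 L; (b) 39.8%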